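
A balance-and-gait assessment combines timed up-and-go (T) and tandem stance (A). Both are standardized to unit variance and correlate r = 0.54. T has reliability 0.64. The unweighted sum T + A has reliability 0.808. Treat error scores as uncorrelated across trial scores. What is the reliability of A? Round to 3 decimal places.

0.769

Var(T+A) = 2 + 2·0.54 = 3.080.
True-score variance = ρ_T + ρ_A + 2·0.54, so 0.808 = (0.64 + ρ_A + 1.08) / 3.080.
ρ_A = 0.808·3.080 − 0.64 − 1.08 = 0.769.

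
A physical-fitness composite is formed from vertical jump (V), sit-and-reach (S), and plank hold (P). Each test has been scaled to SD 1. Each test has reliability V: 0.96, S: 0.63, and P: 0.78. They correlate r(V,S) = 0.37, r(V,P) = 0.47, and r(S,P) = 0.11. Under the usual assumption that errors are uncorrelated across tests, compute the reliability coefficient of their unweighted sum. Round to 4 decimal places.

Var(V+S+P) = 3 + 2·[0.37 + 0.47 + 0.11] = 3 + 1.9 = 4.9.
Under uncorrelated errors the observed covariances equal the true-score covariances, so only the own-variance terms attenuate.
True-score variance = [0.96 + 0.63 + 0.78] + 1.9 = 2.37 + 1.9 = 4.27.
Reliability = 4.27 / 4.9 = 0.8714.

0.8714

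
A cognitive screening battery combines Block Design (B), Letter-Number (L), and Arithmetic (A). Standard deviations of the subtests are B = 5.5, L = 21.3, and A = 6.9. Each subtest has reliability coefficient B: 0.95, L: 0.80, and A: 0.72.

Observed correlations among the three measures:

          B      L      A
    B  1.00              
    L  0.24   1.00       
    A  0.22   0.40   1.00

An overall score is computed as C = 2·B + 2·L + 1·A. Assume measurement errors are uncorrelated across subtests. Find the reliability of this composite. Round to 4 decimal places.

Var(C) = 2²·5.5² + 2²·21.3² + 6.9² + 2·[4·5.5·21.3·0.24 + 2·5.5·6.9·0.22 + 2·21.3·6.9·0.40] = 1983.37 + 493.476 = 2476.85.
Because errors are independent across components, Cov(Tᵢ,Tⱼ) = Cov(Xᵢ,Xⱼ); the off-diagonal part of the true-score variance is the same as above.
True-score variance = [2²·5.5²·0.95 + 2²·21.3²·0.80 + 6.9²·0.72] + 493.476 = 1601.04 + 493.476 = 2094.51.
Reliability = 2094.51 / 2476.85 = 0.8456.

0.8456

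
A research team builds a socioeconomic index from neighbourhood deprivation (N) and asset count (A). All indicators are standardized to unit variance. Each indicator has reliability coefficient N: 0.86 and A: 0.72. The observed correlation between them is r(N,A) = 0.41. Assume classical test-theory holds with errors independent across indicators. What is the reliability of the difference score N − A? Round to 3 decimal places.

Var(N−A) = 1 + 1 − 2·0.41 = 2 − 0.82 = 1.18.
With uncorrelated errors the cross-covariances are all true-score covariance, so they carry over unchanged; only the diagonal terms shrink to ρᵢσᵢ².
True-score variance = [0.86 + 0.72] − 0.82 = 1.58 − 0.82 = 0.76.
Reliability = 0.76 / 1.18 = 0.644.

0.644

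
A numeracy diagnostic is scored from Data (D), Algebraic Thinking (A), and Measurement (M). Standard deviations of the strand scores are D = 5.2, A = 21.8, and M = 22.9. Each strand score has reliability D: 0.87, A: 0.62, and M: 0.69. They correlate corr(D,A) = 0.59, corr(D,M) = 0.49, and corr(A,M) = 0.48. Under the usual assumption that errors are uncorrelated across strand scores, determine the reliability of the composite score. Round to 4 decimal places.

0.8026

Var(D+A+M) = 5.2² + 21.8² + 22.9² + 2·[5.2·21.8·0.59 + 5.2·22.9·0.49 + 21.8·22.9·0.48] = 1026.69 + 729.714 = 1756.4.
Under uncorrelated errors the observed covariances equal the true-score covariances, so only the own-variance terms attenuate.
True-score variance = [5.2²·0.87 + 21.8²·0.62 + 22.9²·0.69] + 729.714 = 680.016 + 729.714 = 1409.73.
Reliability = 1409.73 / 1756.4 = 0.8026.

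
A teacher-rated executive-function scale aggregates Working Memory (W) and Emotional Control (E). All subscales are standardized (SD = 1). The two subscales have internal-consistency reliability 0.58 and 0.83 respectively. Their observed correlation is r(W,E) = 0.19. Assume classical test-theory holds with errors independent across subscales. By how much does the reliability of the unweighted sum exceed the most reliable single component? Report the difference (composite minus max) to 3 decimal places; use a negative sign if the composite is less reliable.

Var(sum) = 2 + 0.38 = 2.38; true-score variance = 1.41 + 0.38 = 1.79; composite reliability = 0.7521.
Max component reliability = 0.8300.
Difference = 0.7521 − 0.8300 = -0.078.

-0.078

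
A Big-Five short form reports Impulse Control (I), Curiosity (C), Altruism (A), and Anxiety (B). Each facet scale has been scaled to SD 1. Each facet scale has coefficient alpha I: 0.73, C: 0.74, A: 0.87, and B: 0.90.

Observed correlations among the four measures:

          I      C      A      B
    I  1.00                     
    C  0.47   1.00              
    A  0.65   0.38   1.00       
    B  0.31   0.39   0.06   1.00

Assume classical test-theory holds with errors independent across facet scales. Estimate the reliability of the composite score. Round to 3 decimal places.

0.911

Var(I+C+A+B) = 4 + 2·[0.47 + 0.65 + 0.31 + 0.38 + 0.39 + 0.06] = 4 + 4.52 = 8.52.
Because errors are independent across components, Cov(Tᵢ,Tⱼ) = Cov(Xᵢ,Xⱼ); the off-diagonal part of the true-score variance is the same as above.
True-score variance = [0.73 + 0.74 + 0.87 + 0.90] + 4.52 = 3.24 + 4.52 = 7.76.
Reliability = 7.76 / 8.52 = 0.911.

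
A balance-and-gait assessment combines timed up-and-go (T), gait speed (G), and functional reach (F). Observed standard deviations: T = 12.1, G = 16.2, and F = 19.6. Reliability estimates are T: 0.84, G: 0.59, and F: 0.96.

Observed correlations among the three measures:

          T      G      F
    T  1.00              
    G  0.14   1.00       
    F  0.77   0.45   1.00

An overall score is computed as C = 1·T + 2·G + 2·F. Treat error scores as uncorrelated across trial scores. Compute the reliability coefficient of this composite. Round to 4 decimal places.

Var(C) = 12.1² + 2²·16.2² + 2²·19.6² + 2·[2·12.1·16.2·0.14 + 2·12.1·19.6·0.77 + 4·16.2·19.6·0.45] = 2732.81 + 1983.3 = 4716.11.
Under uncorrelated errors the observed covariances equal the true-score covariances, so only the own-variance terms attenuate.
True-score variance = [12.1²·0.84 + 2²·16.2²·0.59 + 2²·19.6²·0.96] + 1983.3 = 2217.52 + 1983.3 = 4200.81.
Reliability = 4200.81 / 4716.11 = 0.8907.

0.8907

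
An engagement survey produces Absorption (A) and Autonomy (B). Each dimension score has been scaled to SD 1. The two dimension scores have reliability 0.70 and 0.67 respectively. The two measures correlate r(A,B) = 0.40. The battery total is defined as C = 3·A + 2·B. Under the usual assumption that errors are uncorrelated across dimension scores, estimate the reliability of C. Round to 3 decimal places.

Var(C) = 3² + 2² + 2·[6·0.40] = 13 + 4.8 = 17.8.
With uncorrelated errors the cross-covariances are all true-score covariance, so they carry over unchanged; only the diagonal terms shrink to ρᵢσᵢ².
True-score variance = [3²·0.70 + 2²·0.67] + 4.8 = 8.98 + 4.8 = 13.78.
Reliability = 13.78 / 17.8 = 0.774.

0.774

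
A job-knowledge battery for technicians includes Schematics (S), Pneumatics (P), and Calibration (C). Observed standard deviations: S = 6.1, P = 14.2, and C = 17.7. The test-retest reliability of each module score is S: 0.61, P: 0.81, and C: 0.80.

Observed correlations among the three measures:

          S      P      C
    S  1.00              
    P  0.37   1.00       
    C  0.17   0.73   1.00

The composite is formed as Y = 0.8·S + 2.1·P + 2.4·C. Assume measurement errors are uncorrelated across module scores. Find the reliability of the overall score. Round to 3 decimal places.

0.886

Var(Y) = 0.8²·6.1² + 2.1²·14.2² + 2.4²·17.7² + 2·[1.68·6.1·14.2·0.37 + 1.92·6.1·17.7·0.17 + 5.04·14.2·17.7·0.73] = 2717.6 + 2027.63 = 4745.23.
With uncorrelated errors the cross-covariances are all true-score covariance, so they carry over unchanged; only the diagonal terms shrink to ρᵢσᵢ².
True-score variance = [0.8²·6.1²·0.61 + 2.1²·14.2²·0.81 + 2.4²·17.7²·0.80] + 2027.63 = 2178.45 + 2027.63 = 4206.07.
Reliability = 4206.07 / 4745.23 = 0.886.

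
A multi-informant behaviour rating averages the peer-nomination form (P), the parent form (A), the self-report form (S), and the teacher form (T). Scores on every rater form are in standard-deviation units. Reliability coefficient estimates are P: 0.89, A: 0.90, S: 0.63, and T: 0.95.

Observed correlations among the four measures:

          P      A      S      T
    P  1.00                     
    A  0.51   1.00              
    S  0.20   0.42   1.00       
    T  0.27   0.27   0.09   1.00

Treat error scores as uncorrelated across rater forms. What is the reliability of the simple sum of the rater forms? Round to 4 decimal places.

0.9162

Var(P+A+S+T) = 4 + 2·[0.51 + 0.20 + 0.27 + 0.42 + 0.27 + 0.09] = 4 + 3.52 = 7.52.
Because errors are independent across components, Cov(Tᵢ,Tⱼ) = Cov(Xᵢ,Xⱼ); the off-diagonal part of the true-score variance is the same as above.
True-score variance = [0.89 + 0.90 + 0.63 + 0.95] + 3.52 = 3.37 + 3.52 = 6.89.
Reliability = 6.89 / 7.52 = 0.9162.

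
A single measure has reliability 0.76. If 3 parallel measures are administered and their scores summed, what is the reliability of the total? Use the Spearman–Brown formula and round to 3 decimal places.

0.905

ρ_k = kρ / (1 + (k−1)ρ) = 3·0.76 / (1 + 2·0.76) = 2.280 / 2.520 = 0.905.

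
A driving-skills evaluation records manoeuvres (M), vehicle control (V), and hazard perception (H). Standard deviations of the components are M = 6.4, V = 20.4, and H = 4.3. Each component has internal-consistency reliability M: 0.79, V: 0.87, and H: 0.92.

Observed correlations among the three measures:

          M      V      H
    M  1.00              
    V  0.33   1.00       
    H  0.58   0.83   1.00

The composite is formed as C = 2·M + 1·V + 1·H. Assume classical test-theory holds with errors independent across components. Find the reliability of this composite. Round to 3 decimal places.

Var(C) = 2²·6.4² + 20.4² + 4.3² + 2·[2·6.4·20.4·0.33 + 2·6.4·4.3·0.58 + 20.4·4.3·0.83] = 598.49 + 381.801 = 980.291.
With uncorrelated errors the cross-covariances are all true-score covariance, so they carry over unchanged; only the diagonal terms shrink to ρᵢσᵢ².
True-score variance = [2²·6.4²·0.79 + 20.4²·0.87 + 4.3²·0.92] + 381.801 = 508.504 + 381.801 = 890.304.
Reliability = 890.304 / 980.291 = 0.908.

0.908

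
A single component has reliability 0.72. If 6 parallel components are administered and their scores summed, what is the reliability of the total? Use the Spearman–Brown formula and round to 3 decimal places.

ρ_k = kρ / (1 + (k−1)ρ) = 6·0.72 / (1 + 5·0.72) = 4.320 / 4.600 = 0.939.

0.939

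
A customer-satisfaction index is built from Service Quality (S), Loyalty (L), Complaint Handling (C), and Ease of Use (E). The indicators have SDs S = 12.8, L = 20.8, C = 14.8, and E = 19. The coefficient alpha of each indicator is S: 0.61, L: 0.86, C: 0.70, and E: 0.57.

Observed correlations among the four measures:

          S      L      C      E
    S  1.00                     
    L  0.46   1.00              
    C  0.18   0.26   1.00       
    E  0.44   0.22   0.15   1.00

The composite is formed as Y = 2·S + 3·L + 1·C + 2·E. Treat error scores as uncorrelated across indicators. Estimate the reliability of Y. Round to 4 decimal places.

Var(Y) = 2²·12.8² + 3²·20.8² + 14.8² + 2²·19² + 2·[6·12.8·20.8·0.46 + 2·12.8·14.8·0.18 + 4·12.8·19·0.44 + 3·20.8·14.8·0.26 + 6·20.8·19·0.22 + 2·14.8·19·0.15] = 6212.16 + 4154.38 = 10366.5.
Because errors are independent across components, Cov(Tᵢ,Tⱼ) = Cov(Xᵢ,Xⱼ); the off-diagonal part of the true-score variance is the same as above.
True-score variance = [2²·12.8²·0.61 + 3²·20.8²·0.86 + 14.8²·0.70 + 2²·19²·0.57] + 4154.38 = 4724.81 + 4154.38 = 8879.2.
Reliability = 8879.2 / 10366.5 = 0.8565.

0.8565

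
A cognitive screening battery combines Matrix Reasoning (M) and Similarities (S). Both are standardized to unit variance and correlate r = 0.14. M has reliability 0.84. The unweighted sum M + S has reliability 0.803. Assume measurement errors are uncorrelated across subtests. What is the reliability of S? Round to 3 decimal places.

0.711

Var(M+S) = 2 + 2·0.14 = 2.280.
True-score variance = ρ_M + ρ_S + 2·0.14, so 0.803 = (0.84 + ρ_S + 0.28) / 2.280.
ρ_S = 0.803·2.280 − 0.84 − 0.28 = 0.711.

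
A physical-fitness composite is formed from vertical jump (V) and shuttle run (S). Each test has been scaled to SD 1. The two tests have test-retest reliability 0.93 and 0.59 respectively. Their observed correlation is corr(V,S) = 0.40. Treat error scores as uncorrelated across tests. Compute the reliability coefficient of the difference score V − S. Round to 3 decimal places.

0.600

Var(V−S) = 1 + 1 − 2·0.40 = 2 − 0.8 = 1.2.
Because errors are independent across components, Cov(Tᵢ,Tⱼ) = Cov(Xᵢ,Xⱼ); the off-diagonal part of the true-score variance is the same as above.
True-score variance = [0.93 + 0.59] − 0.8 = 1.52 − 0.8 = 0.72.
Reliability = 0.72 / 1.2 = 0.600.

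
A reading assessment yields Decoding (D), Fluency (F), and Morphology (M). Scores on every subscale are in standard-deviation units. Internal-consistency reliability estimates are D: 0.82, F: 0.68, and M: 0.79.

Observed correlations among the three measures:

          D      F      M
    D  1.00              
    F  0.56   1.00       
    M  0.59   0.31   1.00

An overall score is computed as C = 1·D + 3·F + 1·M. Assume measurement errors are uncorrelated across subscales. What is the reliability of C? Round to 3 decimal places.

Var(C) = 1 + 3² + 1 + 2·[3·0.56 + 0.59 + 3·0.31] = 11 + 6.4 = 17.4.
Under uncorrelated errors the observed covariances equal the true-score covariances, so only the own-variance terms attenuate.
True-score variance = [0.82 + 3²·0.68 + 0.79] + 6.4 = 7.73 + 6.4 = 14.13.
Reliability = 14.13 / 17.4 = 0.812.

0.812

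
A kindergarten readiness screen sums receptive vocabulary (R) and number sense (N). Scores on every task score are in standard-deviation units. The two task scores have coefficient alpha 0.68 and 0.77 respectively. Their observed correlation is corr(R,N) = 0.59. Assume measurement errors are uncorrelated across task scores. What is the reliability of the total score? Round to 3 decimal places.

0.827

Var(R+N) = 2 + 2·[0.59] = 2 + 1.18 = 3.18.
Because errors are independent across components, Cov(Tᵢ,Tⱼ) = Cov(Xᵢ,Xⱼ); the off-diagonal part of the true-score variance is the same as above.
True-score variance = [0.68 + 0.77] + 1.18 = 1.45 + 1.18 = 2.63.
Reliability = 2.63 / 3.18 = 0.827.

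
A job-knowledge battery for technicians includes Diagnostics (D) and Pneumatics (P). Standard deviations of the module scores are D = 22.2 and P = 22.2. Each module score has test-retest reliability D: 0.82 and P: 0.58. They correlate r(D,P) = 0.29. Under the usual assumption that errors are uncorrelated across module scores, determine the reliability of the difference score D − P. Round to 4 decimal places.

Var(D−P) = 22.2² + 22.2² − 2·22.2·22.2·0.29 = 985.68 − 285.847 = 699.833.
Under uncorrelated errors the observed covariances equal the true-score covariances, so only the own-variance terms attenuate.
True-score variance = [22.2²·0.82 + 22.2²·0.58] − 285.847 = 689.976 − 285.847 = 404.129.
Reliability = 404.129 / 699.833 = 0.5775.

0.5775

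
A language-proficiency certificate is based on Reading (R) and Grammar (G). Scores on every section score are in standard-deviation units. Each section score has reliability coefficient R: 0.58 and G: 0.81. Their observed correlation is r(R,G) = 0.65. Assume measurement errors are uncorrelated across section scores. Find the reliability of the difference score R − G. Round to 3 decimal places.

Var(R−G) = 1 + 1 − 2·0.65 = 2 − 1.3 = 0.7.
Under uncorrelated errors the observed covariances equal the true-score covariances, so only the own-variance terms attenuate.
True-score variance = [0.58 + 0.81] − 1.3 = 1.39 − 1.3 = 0.09.
Reliability = 0.09 / 0.7 = 0.129.

0.129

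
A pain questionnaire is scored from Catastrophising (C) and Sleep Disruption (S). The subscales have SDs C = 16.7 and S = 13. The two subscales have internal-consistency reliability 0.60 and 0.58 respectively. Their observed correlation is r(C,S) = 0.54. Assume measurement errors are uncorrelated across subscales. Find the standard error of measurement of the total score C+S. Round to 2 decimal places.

13.51

Var(total) = 447.89 + 234.468 = 682.358.
True-score variance = 265.354 + 234.468 = 499.822, so reliability = 0.7325.
Error variance = 682.358 − 499.822 = 182.536; SEM = √182.536 = 13.51.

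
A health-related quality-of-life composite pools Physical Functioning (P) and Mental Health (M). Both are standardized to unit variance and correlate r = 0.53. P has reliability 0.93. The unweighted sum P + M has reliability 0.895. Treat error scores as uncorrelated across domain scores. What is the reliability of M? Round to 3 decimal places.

Var(P+M) = 2 + 2·0.53 = 3.060.
True-score variance = ρ_P + ρ_M + 2·0.53, so 0.895 = (0.93 + ρ_M + 1.06) / 3.060.
ρ_M = 0.895·3.060 − 0.93 − 1.06 = 0.749.

0.749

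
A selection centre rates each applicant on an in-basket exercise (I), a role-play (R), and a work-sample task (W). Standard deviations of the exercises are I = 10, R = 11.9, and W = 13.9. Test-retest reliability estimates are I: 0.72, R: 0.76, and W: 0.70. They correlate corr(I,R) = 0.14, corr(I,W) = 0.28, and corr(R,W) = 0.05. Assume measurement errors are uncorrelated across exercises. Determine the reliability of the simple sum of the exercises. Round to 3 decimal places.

Var(I+R+W) = 10² + 11.9² + 13.9² + 2·[10·11.9·0.14 + 10·13.9·0.28 + 11.9·13.9·0.05] = 434.82 + 127.701 = 562.521.
With uncorrelated errors the cross-covariances are all true-score covariance, so they carry over unchanged; only the diagonal terms shrink to ρᵢσᵢ².
True-score variance = [10²·0.72 + 11.9²·0.76 + 13.9²·0.70] + 127.701 = 314.871 + 127.701 = 442.572.
Reliability = 442.572 / 562.521 = 0.787.

0.787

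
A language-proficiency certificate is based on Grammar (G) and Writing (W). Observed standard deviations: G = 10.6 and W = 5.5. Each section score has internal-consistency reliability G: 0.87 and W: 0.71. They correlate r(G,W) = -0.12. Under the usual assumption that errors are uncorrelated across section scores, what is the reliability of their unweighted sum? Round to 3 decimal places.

Var(G+W) = 10.6² + 5.5² + 2·[10.6·5.5·(-0.12)] = 142.61 − 13.992 = 128.618.
Under uncorrelated errors the observed covariances equal the true-score covariances, so only the own-variance terms attenuate.
True-score variance = [10.6²·0.87 + 5.5²·0.71] − 13.992 = 119.231 − 13.992 = 105.239.
Reliability = 105.239 / 128.618 = 0.818.

0.818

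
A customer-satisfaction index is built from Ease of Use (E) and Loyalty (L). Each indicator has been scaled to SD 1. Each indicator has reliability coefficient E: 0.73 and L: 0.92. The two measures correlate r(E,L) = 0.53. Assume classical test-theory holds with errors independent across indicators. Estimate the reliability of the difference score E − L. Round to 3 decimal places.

0.628

Var(E−L) = 1 + 1 − 2·0.53 = 2 − 1.06 = 0.94.
Because errors are independent across components, Cov(Tᵢ,Tⱼ) = Cov(Xᵢ,Xⱼ); the off-diagonal part of the true-score variance is the same as above.
True-score variance = [0.73 + 0.92] − 1.06 = 1.65 − 1.06 = 0.59.
Reliability = 0.59 / 0.94 = 0.628.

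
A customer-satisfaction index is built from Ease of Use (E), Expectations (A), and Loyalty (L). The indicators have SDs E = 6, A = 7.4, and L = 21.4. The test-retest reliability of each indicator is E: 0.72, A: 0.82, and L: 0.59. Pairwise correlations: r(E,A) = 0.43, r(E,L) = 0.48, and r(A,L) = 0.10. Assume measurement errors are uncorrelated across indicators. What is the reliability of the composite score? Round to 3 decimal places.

0.720

Var(E+A+L) = 6² + 7.4² + 21.4² + 2·[6·7.4·0.43 + 6·21.4·0.48 + 7.4·21.4·0.10] = 548.72 + 193.12 = 741.84.
With uncorrelated errors the cross-covariances are all true-score covariance, so they carry over unchanged; only the diagonal terms shrink to ρᵢσᵢ².
True-score variance = [6²·0.72 + 7.4²·0.82 + 21.4²·0.59] + 193.12 = 341.02 + 193.12 = 534.14.
Reliability = 534.14 / 741.84 = 0.720.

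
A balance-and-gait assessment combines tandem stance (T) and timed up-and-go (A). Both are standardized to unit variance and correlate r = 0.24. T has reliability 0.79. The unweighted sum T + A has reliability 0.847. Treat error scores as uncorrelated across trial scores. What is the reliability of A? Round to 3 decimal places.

0.831

Var(T+A) = 2 + 2·0.24 = 2.480.
True-score variance = ρ_T + ρ_A + 2·0.24, so 0.847 = (0.79 + ρ_A + 0.48) / 2.480.
ρ_A = 0.847·2.480 − 0.79 − 0.48 = 0.831.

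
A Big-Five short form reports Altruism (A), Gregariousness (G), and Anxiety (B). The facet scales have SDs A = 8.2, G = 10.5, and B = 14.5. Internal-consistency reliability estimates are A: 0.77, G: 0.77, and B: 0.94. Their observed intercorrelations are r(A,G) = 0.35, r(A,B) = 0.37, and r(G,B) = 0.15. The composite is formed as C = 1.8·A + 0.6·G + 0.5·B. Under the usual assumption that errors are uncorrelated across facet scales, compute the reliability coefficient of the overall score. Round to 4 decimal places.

0.8667

Var(C) = 1.8²·8.2² + 0.6²·10.5² + 0.5²·14.5² + 2·[1.08·8.2·10.5·0.35 + 0.9·8.2·14.5·0.37 + 0.3·10.5·14.5·0.15] = 310.11 + 157.981 = 468.092.
Because errors are independent across components, Cov(Tᵢ,Tⱼ) = Cov(Xᵢ,Xⱼ); the off-diagonal part of the true-score variance is the same as above.
True-score variance = [1.8²·8.2²·0.77 + 0.6²·10.5²·0.77 + 0.5²·14.5²·0.94] + 157.981 = 247.72 + 157.981 = 405.702.
Reliability = 405.702 / 468.092 = 0.8667.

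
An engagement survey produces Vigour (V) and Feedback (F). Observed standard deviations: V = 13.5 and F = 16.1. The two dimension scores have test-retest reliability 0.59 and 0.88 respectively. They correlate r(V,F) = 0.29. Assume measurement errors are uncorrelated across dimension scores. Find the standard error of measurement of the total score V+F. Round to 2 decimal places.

Var(total) = 441.46 + 126.063 = 567.523.
True-score variance = 335.632 + 126.063 = 461.695, so reliability = 0.8135.
Error variance = 567.523 − 461.695 = 105.828; SEM = √105.828 = 10.29.

10.29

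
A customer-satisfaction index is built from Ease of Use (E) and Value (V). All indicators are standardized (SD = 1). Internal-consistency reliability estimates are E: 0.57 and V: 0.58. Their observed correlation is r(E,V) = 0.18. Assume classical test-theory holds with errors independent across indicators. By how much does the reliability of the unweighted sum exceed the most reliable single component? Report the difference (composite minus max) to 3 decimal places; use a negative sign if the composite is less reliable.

0.060

Var(sum) = 2 + 0.36 = 2.36; true-score variance = 1.15 + 0.36 = 1.51; composite reliability = 0.6398.
Max component reliability = 0.5800.
Difference = 0.6398 − 0.5800 = 0.060.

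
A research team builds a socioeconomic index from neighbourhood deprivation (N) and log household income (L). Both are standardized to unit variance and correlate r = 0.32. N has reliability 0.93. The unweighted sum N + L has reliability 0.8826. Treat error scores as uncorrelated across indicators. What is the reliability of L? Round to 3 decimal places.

0.760

Var(N+L) = 2 + 2·0.32 = 2.640.
True-score variance = ρ_N + ρ_L + 2·0.32, so 0.8826 = (0.93 + ρ_L + 0.64) / 2.640.
ρ_L = 0.8826·2.640 − 0.93 − 0.64 = 0.760.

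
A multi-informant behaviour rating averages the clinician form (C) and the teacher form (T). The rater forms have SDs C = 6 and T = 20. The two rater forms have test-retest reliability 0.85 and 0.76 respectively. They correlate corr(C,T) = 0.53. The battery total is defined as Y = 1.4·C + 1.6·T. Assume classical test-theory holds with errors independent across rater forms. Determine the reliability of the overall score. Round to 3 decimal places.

Var(Y) = 1.4²·6² + 1.6²·20² + 2·[2.24·6·20·0.53] = 1094.56 + 284.928 = 1379.49.
Because errors are independent across components, Cov(Tᵢ,Tⱼ) = Cov(Xᵢ,Xⱼ); the off-diagonal part of the true-score variance is the same as above.
True-score variance = [1.4²·6²·0.85 + 1.6²·20²·0.76] + 284.928 = 838.216 + 284.928 = 1123.14.
Reliability = 1123.14 / 1379.49 = 0.814.

0.814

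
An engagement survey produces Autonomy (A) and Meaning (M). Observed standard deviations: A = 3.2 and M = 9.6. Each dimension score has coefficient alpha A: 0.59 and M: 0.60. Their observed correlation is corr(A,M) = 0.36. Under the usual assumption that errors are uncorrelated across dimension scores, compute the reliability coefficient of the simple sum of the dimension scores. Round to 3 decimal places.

Var(A+M) = 3.2² + 9.6² + 2·[3.2·9.6·0.36] = 102.4 + 22.1184 = 124.518.
Under uncorrelated errors the observed covariances equal the true-score covariances, so only the own-variance terms attenuate.
True-score variance = [3.2²·0.59 + 9.6²·0.60] + 22.1184 = 61.3376 + 22.1184 = 83.456.
Reliability = 83.456 / 124.518 = 0.670.

0.670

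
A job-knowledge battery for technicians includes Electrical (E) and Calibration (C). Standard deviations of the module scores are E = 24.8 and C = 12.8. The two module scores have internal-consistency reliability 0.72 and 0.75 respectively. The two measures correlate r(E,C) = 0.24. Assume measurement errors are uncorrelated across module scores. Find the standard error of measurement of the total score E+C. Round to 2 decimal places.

14.60

Var(total) = 778.88 + 152.371 = 931.251.
True-score variance = 565.709 + 152.371 = 718.08, so reliability = 0.7711.
Error variance = 931.251 − 718.08 = 213.171; SEM = √213.171 = 14.60.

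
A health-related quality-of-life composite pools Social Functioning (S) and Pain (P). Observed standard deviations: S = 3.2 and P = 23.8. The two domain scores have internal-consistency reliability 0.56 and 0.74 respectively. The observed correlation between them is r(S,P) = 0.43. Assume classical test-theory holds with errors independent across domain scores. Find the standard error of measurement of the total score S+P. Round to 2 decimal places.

Var(total) = 576.68 + 65.4976 = 642.178.
True-score variance = 424.9 + 65.4976 = 490.398, so reliability = 0.7636.
Error variance = 642.178 − 490.398 = 151.78; SEM = √151.78 = 12.32.

12.32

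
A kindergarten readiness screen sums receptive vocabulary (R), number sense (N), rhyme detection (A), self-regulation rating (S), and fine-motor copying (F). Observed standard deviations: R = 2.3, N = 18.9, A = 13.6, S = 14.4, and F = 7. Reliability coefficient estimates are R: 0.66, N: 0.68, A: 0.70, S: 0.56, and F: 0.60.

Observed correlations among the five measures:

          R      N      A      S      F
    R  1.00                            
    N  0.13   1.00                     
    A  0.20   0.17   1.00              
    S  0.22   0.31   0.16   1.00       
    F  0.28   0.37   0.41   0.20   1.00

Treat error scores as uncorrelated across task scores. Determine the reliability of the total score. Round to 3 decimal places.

Var(R+N+A+S+F) = 2.3² + 18.9² + 13.6² + 14.4² + 7² + 2·[2.3·18.9·0.13 + 2.3·13.6·0.20 + 2.3·14.4·0.22 + 2.3·7·0.28 + 18.9·13.6·0.17 + 18.9·14.4·0.31 + 18.9·7·0.37 + 13.6·14.4·0.16 + 13.6·7·0.41 + 14.4·7·0.20] = 803.82 + 582.491 = 1386.31.
With uncorrelated errors the cross-covariances are all true-score covariance, so they carry over unchanged; only the diagonal terms shrink to ρᵢσᵢ².
True-score variance = [2.3²·0.66 + 18.9²·0.68 + 13.6²·0.70 + 14.4²·0.56 + 7²·0.60] + 582.491 = 521.388 + 582.491 = 1103.88.
Reliability = 1103.88 / 1386.31 = 0.796.

0.796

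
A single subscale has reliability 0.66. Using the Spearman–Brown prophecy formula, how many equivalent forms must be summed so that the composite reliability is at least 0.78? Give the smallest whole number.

k ≥ ρ*(1−ρ₁)/(ρ₁(1−ρ*)) = 0.78·0.34 / (0.66·0.22) = 1.826.
Smallest integer k = 2.

2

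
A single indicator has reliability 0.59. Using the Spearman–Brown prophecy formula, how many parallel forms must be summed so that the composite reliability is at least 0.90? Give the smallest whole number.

k ≥ ρ*(1−ρ₁)/(ρ₁(1−ρ*)) = 0.90·0.41 / (0.59·0.10) = 6.254.
Smallest integer k = 7.

7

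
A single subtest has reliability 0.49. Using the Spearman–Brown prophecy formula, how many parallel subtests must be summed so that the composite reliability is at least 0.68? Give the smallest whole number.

3

k ≥ ρ*(1−ρ₁)/(ρ₁(1−ρ*)) = 0.68·0.51 / (0.49·0.32) = 2.212.
Smallest integer k = 3.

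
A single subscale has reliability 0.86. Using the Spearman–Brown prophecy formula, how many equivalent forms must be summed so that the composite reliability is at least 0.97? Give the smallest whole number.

6

k ≥ ρ*(1−ρ₁)/(ρ₁(1−ρ*)) = 0.97·0.14 / (0.86·0.03) = 5.264.
Smallest integer k = 6.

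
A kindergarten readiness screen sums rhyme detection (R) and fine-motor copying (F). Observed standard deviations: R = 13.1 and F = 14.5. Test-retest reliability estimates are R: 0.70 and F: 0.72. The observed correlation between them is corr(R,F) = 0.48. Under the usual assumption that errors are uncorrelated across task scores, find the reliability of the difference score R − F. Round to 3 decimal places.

Var(R−F) = 13.1² + 14.5² − 2·13.1·14.5·0.48 = 381.86 − 182.352 = 199.508.
Because errors are independent across components, Cov(Tᵢ,Tⱼ) = Cov(Xᵢ,Xⱼ); the off-diagonal part of the true-score variance is the same as above.
True-score variance = [13.1²·0.70 + 14.5²·0.72] − 182.352 = 271.507 − 182.352 = 89.155.
Reliability = 89.155 / 199.508 = 0.447.

0.447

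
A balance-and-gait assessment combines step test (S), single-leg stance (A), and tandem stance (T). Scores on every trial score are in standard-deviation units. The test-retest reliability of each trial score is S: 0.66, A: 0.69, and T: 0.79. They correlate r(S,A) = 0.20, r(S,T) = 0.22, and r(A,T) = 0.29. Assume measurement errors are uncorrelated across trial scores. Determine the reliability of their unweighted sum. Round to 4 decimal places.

Var(S+A+T) = 3 + 2·[0.20 + 0.22 + 0.29] = 3 + 1.42 = 4.42.
Because errors are independent across components, Cov(Tᵢ,Tⱼ) = Cov(Xᵢ,Xⱼ); the off-diagonal part of the true-score variance is the same as above.
True-score variance = [0.66 + 0.69 + 0.79] + 1.42 = 2.14 + 1.42 = 3.56.
Reliability = 3.56 / 4.42 = 0.8054.

0.8054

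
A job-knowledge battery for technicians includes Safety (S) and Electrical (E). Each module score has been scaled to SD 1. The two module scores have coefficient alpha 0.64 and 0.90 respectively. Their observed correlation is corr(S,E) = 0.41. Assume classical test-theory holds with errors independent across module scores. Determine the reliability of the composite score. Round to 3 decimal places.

Var(S+E) = 2 + 2·[0.41] = 2 + 0.82 = 2.82.
With uncorrelated errors the cross-covariances are all true-score covariance, so they carry over unchanged; only the diagonal terms shrink to ρᵢσᵢ².
True-score variance = [0.64 + 0.90] + 0.82 = 1.54 + 0.82 = 2.36.
Reliability = 2.36 / 2.82 = 0.837.

0.837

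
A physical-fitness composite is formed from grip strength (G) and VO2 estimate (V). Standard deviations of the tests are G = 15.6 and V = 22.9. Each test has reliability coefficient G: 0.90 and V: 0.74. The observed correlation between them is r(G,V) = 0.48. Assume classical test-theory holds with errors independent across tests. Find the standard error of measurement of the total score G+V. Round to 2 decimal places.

12.68

Var(total) = 767.77 + 342.95 = 1110.72.
True-score variance = 607.087 + 342.95 = 950.038, so reliability = 0.8553.
Error variance = 1110.72 − 950.038 = 160.683; SEM = √160.683 = 12.68.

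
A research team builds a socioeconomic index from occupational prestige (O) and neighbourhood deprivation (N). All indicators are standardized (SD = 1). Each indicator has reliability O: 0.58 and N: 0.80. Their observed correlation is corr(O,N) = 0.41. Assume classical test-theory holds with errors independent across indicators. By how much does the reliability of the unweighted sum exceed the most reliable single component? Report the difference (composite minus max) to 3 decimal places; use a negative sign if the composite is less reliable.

-0.020

Var(sum) = 2 + 0.82 = 2.82; true-score variance = 1.38 + 0.82 = 2.2; composite reliability = 0.7801.
Max component reliability = 0.8000.
Difference = 0.7801 − 0.8000 = -0.020.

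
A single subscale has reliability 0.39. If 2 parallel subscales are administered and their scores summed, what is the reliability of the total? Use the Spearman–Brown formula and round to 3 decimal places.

ρ_k = kρ / (1 + (k−1)ρ) = 2·0.39 / (1 + 1·0.39) = 0.780 / 1.390 = 0.561.

0.561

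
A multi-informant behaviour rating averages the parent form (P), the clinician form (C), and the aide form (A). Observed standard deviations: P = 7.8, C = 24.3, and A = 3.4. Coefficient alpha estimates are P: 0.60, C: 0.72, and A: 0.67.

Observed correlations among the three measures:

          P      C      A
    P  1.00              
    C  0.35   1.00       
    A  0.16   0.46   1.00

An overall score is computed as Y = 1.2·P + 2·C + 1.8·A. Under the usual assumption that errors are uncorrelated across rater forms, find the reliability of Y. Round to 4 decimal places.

Var(Y) = 1.2²·7.8² + 2²·24.3² + 1.8²·3.4² + 2·[2.4·7.8·24.3·0.35 + 2.16·7.8·3.4·0.16 + 3.6·24.3·3.4·0.46] = 2487.02 + 610.395 = 3097.42.
With uncorrelated errors the cross-covariances are all true-score covariance, so they carry over unchanged; only the diagonal terms shrink to ρᵢσᵢ².
True-score variance = [1.2²·7.8²·0.60 + 2²·24.3²·0.72 + 1.8²·3.4²·0.67] + 610.395 = 1778.27 + 610.395 = 2388.67.
Reliability = 2388.67 / 3097.42 = 0.7712.

0.7712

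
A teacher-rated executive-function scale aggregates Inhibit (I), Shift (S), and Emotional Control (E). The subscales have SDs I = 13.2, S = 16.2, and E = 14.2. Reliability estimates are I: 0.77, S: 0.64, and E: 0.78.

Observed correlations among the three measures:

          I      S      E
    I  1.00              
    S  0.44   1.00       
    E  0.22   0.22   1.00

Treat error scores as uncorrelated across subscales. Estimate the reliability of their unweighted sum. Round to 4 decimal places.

Var(I+S+E) = 13.2² + 16.2² + 14.2² + 2·[13.2·16.2·0.44 + 13.2·14.2·0.22 + 16.2·14.2·0.22] = 638.32 + 371.87 = 1010.19.
Under uncorrelated errors the observed covariances equal the true-score covariances, so only the own-variance terms attenuate.
True-score variance = [13.2²·0.77 + 16.2²·0.64 + 14.2²·0.78] + 371.87 = 459.406 + 371.87 = 831.276.
Reliability = 831.276 / 1010.19 = 0.8229.

0.8229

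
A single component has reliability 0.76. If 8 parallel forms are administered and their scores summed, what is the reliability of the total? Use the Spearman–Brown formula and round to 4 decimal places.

0.9620

ρ_k = kρ / (1 + (k−1)ρ) = 8·0.76 / (1 + 7·0.76) = 6.080 / 6.320 = 0.9620.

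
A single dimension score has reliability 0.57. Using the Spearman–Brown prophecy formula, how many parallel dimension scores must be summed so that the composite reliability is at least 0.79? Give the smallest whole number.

k ≥ ρ*(1−ρ₁)/(ρ₁(1−ρ*)) = 0.79·0.43 / (0.57·0.21) = 2.838.
Smallest integer k = 3.

3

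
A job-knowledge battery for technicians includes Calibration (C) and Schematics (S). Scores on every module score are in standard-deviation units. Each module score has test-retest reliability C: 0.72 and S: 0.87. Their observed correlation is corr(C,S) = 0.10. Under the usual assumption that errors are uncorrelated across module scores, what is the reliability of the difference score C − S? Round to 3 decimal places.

Var(C−S) = 1 + 1 − 2·0.10 = 2 − 0.2 = 1.8.
Under uncorrelated errors the observed covariances equal the true-score covariances, so only the own-variance terms attenuate.
True-score variance = [0.72 + 0.87] − 0.2 = 1.59 − 0.2 = 1.39.
Reliability = 1.39 / 1.8 = 0.772.

0.772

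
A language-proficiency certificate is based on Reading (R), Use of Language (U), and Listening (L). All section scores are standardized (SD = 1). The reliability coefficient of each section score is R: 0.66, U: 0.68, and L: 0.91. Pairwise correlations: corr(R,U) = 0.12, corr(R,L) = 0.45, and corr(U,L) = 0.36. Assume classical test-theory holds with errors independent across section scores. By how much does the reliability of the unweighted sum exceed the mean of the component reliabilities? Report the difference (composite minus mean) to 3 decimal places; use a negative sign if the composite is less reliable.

Var(sum) = 3 + 1.86 = 4.86; true-score variance = 2.25 + 1.86 = 4.11; composite reliability = 0.8457.
Mean component reliability = 0.7500.
Difference = 0.8457 − 0.7500 = 0.096.

0.096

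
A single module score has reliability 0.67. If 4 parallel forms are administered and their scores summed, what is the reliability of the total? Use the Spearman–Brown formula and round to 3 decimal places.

ρ_k = kρ / (1 + (k−1)ρ) = 4·0.67 / (1 + 3·0.67) = 2.680 / 3.010 = 0.890.

0.890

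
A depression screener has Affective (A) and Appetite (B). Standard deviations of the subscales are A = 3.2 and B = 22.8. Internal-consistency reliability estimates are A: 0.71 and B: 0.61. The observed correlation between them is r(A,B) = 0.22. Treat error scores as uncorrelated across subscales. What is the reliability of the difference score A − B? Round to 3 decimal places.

Var(A−B) = 3.2² + 22.8² − 2·3.2·22.8·0.22 = 530.08 − 32.1024 = 497.978.
With uncorrelated errors the cross-covariances are all true-score covariance, so they carry over unchanged; only the diagonal terms shrink to ρᵢσᵢ².
True-score variance = [3.2²·0.71 + 22.8²·0.61] − 32.1024 = 324.373 − 32.1024 = 292.27.
Reliability = 292.27 / 497.978 = 0.587.

0.587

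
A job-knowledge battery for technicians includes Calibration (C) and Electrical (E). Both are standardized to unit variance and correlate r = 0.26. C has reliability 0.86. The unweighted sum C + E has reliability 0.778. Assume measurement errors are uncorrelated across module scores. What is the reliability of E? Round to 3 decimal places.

Var(C+E) = 2 + 2·0.26 = 2.520.
True-score variance = ρ_C + ρ_E + 2·0.26, so 0.778 = (0.86 + ρ_E + 0.52) / 2.520.
ρ_E = 0.778·2.520 − 0.86 − 0.52 = 0.581.

0.581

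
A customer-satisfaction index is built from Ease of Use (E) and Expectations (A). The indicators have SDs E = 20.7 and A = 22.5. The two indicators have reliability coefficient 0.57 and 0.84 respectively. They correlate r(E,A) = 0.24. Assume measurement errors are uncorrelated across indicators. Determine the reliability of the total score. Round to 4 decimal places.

Var(E+A) = 20.7² + 22.5² + 2·[20.7·22.5·0.24] = 934.74 + 223.56 = 1158.3.
Under uncorrelated errors the observed covariances equal the true-score covariances, so only the own-variance terms attenuate.
True-score variance = [20.7²·0.57 + 22.5²·0.84] + 223.56 = 669.489 + 223.56 = 893.049.
Reliability = 893.049 / 1158.3 = 0.7710.

0.7710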